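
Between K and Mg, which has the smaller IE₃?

IE_3 is the cost of taking one more electron from the +2 cation: K²⁺ is already 1 electron into the core; Mg²⁺ is the bare [Ne] core.
All of these are removing an electron from a noble-gas core or deeper; the smaller core (lower principal quantum number) is held far more tightly, and within a period the higher nuclear charge binds the same core more tightly.
The numbers (kJ/mol): K 4420, Mg 7733.
Hence IE_3: K < Mg.

K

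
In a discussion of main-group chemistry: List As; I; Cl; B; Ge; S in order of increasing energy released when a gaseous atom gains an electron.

B, As, Ge, S, I, Cl

B is in period 2, group 13; S is in period 3, group 16; Cl is in period 3, group 17; Ge is in period 4, group 14; As is in period 4, group 15; I is in period 5, group 17.
EA tends to increase across a period and decrease down a group, though the pattern is less regular than for IE or radius.
Here both period and group differ, so the two effects have to be weighed against each other.
As > B: period and group pull opposite ways; the across-period shift dominates (78 vs 27 kJ/mol).
Ge > As: this pair runs against the simple trend — see the exception note.
S > Ge: both effects reinforce here, so S is clearly the higher of the two.
I > S: period and group pull opposite ways; the across-period shift dominates (295 vs 200 kJ/mol).
Cl > I: they share group 17; the group trend gives Cl the larger value.
Note the exception: Ge has a higher electron affinity than As, contrary to the simple trend — adding an electron to As's half-filled 4p³ is unfavourable, so Ge (4p²) has the more exothermic EA.
Tabulated electron affinity (kJ/mol): B 27, S 200, Cl 349, Ge 119, As 78, I 295.
So from lowest to highest: B < As < Ge < S < I < Cl.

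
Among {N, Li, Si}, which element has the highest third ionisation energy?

Consider each +2 ion: N²⁺ still has 3 valence electrons; Li²⁺ is already 1 electron into the core; Si²⁺ still has 2 valence electrons.
Pulling an electron out of a noble-gas core costs far more than removing a remaining valence electron, so Li sits at the high end of IE_3.
Valence configurations: N²⁺ [He]2s²2p¹, Si²⁺ [Ne]3s².
Approximate IE_3 values (kJ/mol): N 4578, Li 11815, Si 3232.
Putting it together, IE_3: Si < N < Li.

Li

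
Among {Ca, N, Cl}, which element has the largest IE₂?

After 1 electron has been removed, what remains? Ca⁺ still has 1 valence electron; N⁺ still has 4 valence electrons; Cl⁺ still has 6 valence electrons.
All are still removing valence electrons, so compare the +1 ions as you would atoms: IE_2 generally rises across a period (higher Z_eff) and falls down a group (larger shell), subject to the usual subshell exceptions.
Valence configurations: Ca⁺ [Ar]4s¹, N⁺ [He]2s²2p², Cl⁺ [Ne]3s²3p⁴.
The numbers (kJ/mol): Ca 1145, N 2856, Cl 2298.
Putting it together, IE_2: Ca < Cl < N.

N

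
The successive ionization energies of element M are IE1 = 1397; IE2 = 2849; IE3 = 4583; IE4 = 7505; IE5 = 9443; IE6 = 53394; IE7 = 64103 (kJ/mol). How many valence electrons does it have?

5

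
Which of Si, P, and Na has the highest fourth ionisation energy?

The fourth ionization energy removes an electron from the +3 ion. For each element: Si³⁺ still has 1 valence electron; P³⁺ still has 2 valence electrons; Na³⁺ is already 2 electrons into the core.
Core electrons are held far more tightly than valence electrons, so Na tops the IE_4 order.
Valence configurations: Si³⁺ [Ne]3s¹, P³⁺ [Ne]3s².
The numbers (kJ/mol): Si 4356, P 4964, Na 9543.
Hence IE_4: Si < P < Na.

Na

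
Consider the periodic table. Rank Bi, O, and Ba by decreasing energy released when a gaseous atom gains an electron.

EA tends to increase across a period and decrease down a group, though the pattern is less regular than for IE or radius.
Here both period and group differ, so the two effects have to be weighed against each other.
Bi > Ba: both are in period 6; the period trend gives Bi the larger value.
O > Bi: both effects reinforce here, so O is clearly the higher of the two.
Tabulated electron affinity (kJ/mol): O 141, Ba 14, Bi 91.
So from highest to lowest: O > Bi > Ba.

O > Bi > Ba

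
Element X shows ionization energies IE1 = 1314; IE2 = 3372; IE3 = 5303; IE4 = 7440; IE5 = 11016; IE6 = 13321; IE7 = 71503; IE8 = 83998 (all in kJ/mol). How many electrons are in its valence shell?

Look for the largest jump between consecutive ionization energies: IE7/IE6 ≈ 5.4, far larger than any earlier ratio.
That jump marks the point where a core electron is being removed. So the atom has 6 valence electrons.

6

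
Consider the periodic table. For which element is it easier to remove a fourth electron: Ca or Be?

IE_4 is the cost of taking one more electron from the +3 cation: Ca³⁺ is already 1 electron into the core; Be³⁺ is already 1 electron into the core.
All of these are removing an electron from a noble-gas core or deeper; the smaller core (lower principal quantum number) is held far more tightly, and within a period the higher nuclear charge binds the same core more tightly.
Approximate IE_4 values (kJ/mol): Ca 6491, Be 21007.
Hence IE_4: Ca < Be.

Ca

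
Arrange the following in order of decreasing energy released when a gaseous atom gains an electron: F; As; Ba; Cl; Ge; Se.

EA tends to increase across a period and decrease down a group, though the pattern is less regular than for IE or radius.
Neither a single period nor a single group — weigh both effects.
As > Ba: both effects reinforce here, so As is clearly the higher of the two.
Ge > As: this pair runs against the simple trend — see the exception note.
Se > Ge: Se lies to the right of Ge in period 4, so the across-period effect alone puts Se higher.
F > Se: relative to Se, both the across-period and down-group shifts push F's electron affinity up.
Cl > F: this pair runs against the simple trend — see the exception note.
Note the exception: Ge has a higher electron affinity than As, contrary to the simple trend — adding an electron to As's half-filled 4p³ is unfavourable, so Ge (4p²) has the more exothermic EA.
Note the exception: Cl has a higher electron affinity than F, contrary to the simple trend — F's small 2p subshell makes the incoming electron feel strong e⁻–e⁻ repulsion, so Cl actually releases more energy on gaining an electron.
Approximate values (kJ/mol): F 328, Cl 349, Ge 119, As 78, Se 195, Ba 14.
So from highest to lowest: Cl > F > Se > Ge > As > Ba.

Cl > F > Se > Ge > As > Ba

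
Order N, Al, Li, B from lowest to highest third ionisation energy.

Al < B < N < Li

IE_3 is the cost of taking one more electron from the +2 cation: N²⁺ still has 3 valence electrons; Al²⁺ still has 1 valence electron; Li²⁺ is already 1 electron into the core; B²⁺ still has 1 valence electron.
Pulling an electron out of a noble-gas core costs far more than removing a remaining valence electron, so Li sits at the high end of IE_3.
Valence configurations: N²⁺ [He]2s²2p¹, Al²⁺ [Ne]3s¹, B²⁺ [He]2s¹.
Approximate IE_3 values (kJ/mol): N 4578, Al 2745, Li 11815, B 3660.
Overall IE_3 order: Al < B < N < Li.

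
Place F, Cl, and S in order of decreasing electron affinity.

Cl > F > S

F is in period 2, group 17; S is in period 3, group 16; Cl is in period 3, group 17.
Atoms with high Z_eff and room in the valence shell (especially the halogens) have the most exothermic electron affinities.
These span different periods and groups, so the two trends combine.
F > S: relative to S, both the across-period and down-group shifts push F's electron affinity up.
Cl > F: this pair runs against the simple trend — see the exception note.
Note the exception: Cl has a higher electron affinity than F, contrary to the simple trend — F's small 2p subshell makes the incoming electron feel strong e⁻–e⁻ repulsion, so Cl actually releases more energy on gaining an electron.
Approximate values (kJ/mol): F 328, S 200, Cl 349.
So from highest to lowest: Cl > F > S.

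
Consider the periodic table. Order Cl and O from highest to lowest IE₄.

O, Cl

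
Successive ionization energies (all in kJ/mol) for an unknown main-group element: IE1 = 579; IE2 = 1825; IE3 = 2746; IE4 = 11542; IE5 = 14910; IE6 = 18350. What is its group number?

Group 13

Look for the largest jump between consecutive ionization energies: IE4/IE3 ≈ 4.2, far larger than any earlier ratio.
That jump marks the point where a core electron is being removed. So the atom has 3 valence electrons.
A main-group element with 3 valence electrons is in group 13.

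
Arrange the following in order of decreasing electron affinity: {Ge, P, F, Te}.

F is in period 2, group 17; P is in period 3, group 15; Ge is in period 4, group 14; Te is in period 5, group 16.
Atoms with high Z_eff and room in the valence shell (especially the halogens) have the most exothermic electron affinities.
These span different periods and groups, so the two trends combine.
Ge > P: this pair runs against the simple trend — see the exception note.
Te > Ge: the two effects oppose for this pair; the across-period effect wins (190 vs 119 kJ/mol).
F > Te: relative to Te, both the across-period and down-group shifts push F's electron affinity up.
Note the exception: Ge has a higher electron affinity than P, contrary to the simple trend — adding an electron to P's half-filled np³ subshell costs electron-pairing energy.
Approximate values (kJ/mol): F 328, P 72, Ge 119, Te 190.
So from highest to lowest: F > Te > Ge > P.

F > Te > Ge > P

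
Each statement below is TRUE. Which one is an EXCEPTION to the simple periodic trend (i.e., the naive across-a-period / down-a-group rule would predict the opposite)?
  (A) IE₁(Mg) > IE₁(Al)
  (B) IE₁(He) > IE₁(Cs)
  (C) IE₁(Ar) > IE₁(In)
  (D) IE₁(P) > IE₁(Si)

(A)

The general trend: IE₁ increases across a period and decreases down a group.
(A) Mg (period 3, group 2) vs Al (period 3, group 13): the stated order contradicts the simple trend.
(B) He (period 1, group 18) vs Cs (period 6, group 1): the stated order agrees with the simple trend.
(C) Ar (period 3, group 18) vs In (period 5, group 13): the stated order agrees with the simple trend.
(D) P (period 3, group 15) vs Si (period 3, group 14): the stated order agrees with the simple trend.
The exception is (A): Al's single 3p electron is easier to remove than one from Mg's filled 3s².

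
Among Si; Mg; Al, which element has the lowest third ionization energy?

Al

After 2 electrons have been removed, what remains? Si²⁺ still has 2 valence electrons; Mg²⁺ is the bare [Ne] core; Al²⁺ still has 1 valence electron.
Breaking into a closed-shell core is much more expensive than removing a leftover valence electron — Mg has the largest IE_3 here.
Valence configurations: Si²⁺ [Ne]3s², Al²⁺ [Ne]3s¹.
Tabulated IE_3 (kJ/mol): Si 3232, Mg 7733, Al 2745.
So the third ionization energies run Al < Si < Mg.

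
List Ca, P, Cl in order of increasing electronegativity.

Ca < P < Cl

P is in period 3, group 15; Cl is in period 3, group 17; Ca is in period 4, group 2.
Electronegativity increases across a period and decreases down a group, tracking effective nuclear charge and atomic size.
Here both period and group differ, so the two effects have to be weighed against each other.
P > Ca: both effects reinforce here, so P is clearly the higher of the two.
Cl > P: Cl lies to the right of P in period 3, so the across-period effect alone puts Cl higher.
For reference (Pauling): P 2.19, Cl 3.16, Ca 1.00.
So from lowest to highest: Ca < P < Cl.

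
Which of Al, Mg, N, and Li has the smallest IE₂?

The second ionization energy removes an electron from the +1 ion. For each element: Al⁺ still has 2 valence electrons; Mg⁺ still has 1 valence electron; N⁺ still has 4 valence electrons; Li⁺ is the bare [He] core.
Pulling an electron out of a noble-gas core costs far more than removing a remaining valence electron, so Li sits at the high end of IE_2.
Valence configurations: Al⁺ [Ne]3s², Mg⁺ [Ne]3s¹, N⁺ [He]2s²2p².
Tabulated IE_2 (kJ/mol): Al 1817, Mg 1451, N 2856, Li 7298.
Hence IE_2: Mg < Al < N < Li.

Mg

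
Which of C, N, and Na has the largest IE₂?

IE_2 is the cost of taking one more electron from the +1 cation: C⁺ still has 3 valence electrons; N⁺ still has 4 valence electrons; Na⁺ is the bare [Ne] core.
Pulling an electron out of a noble-gas core costs far more than removing a remaining valence electron, so Na sits at the high end of IE_2.
Valence configurations: C⁺ [He]2s²2p¹, N⁺ [He]2s²2p².
Approximate IE_2 values (kJ/mol): C 2353, N 2856, Na 4562.
Putting it together, IE_2: C < N < Na.

Na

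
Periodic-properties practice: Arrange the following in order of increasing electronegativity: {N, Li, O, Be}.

Li is in period 2, group 1; Be is in period 2, group 2; N is in period 2, group 15; O is in period 2, group 16.
Atoms toward the upper right of the periodic table pull bonding electrons most strongly.
All lie in period 2, so electronegativity increases left to right.
So from lowest to highest: Li < Be < N < O.

Li, Be, N, O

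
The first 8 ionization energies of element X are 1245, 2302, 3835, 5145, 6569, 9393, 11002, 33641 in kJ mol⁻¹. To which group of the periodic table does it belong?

Group 17

Look for the largest jump between consecutive ionization energies: IE8/IE7 ≈ 3.1, far larger than any earlier ratio.
That jump marks the point where a core electron is being removed. So the atom has 7 valence electrons.
A main-group element with 7 valence electrons is in group 17.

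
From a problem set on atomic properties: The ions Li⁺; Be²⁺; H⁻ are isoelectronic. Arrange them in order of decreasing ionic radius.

All of these have 2 electrons, so size is governed by nuclear charge alone: the more protons, the stronger the pull on the same electron cloud, and the smaller the ion.
Nuclear charges: Be²⁺ (Z=4), Li⁺ (Z=3), H⁻ (Z=1).
Largest to smallest: H⁻ > Li⁺ > Be²⁺.

H⁻ > Li⁺ > Be²⁺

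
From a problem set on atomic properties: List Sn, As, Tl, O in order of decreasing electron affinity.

O, Sn, As, Tl

O is in period 2, group 16; As is in period 4, group 15; Sn is in period 5, group 14; Tl is in period 6, group 13.
EA tends to increase across a period and decrease down a group, though the pattern is less regular than for IE or radius.
Neither a single period nor a single group — weigh both effects.
As > Tl: both effects reinforce here, so As is clearly the higher of the two.
Sn > As: this pair runs against the simple trend — see the exception note.
O > Sn: both effects reinforce here, so O is clearly the higher of the two.
Note the exception: Sn has a higher electron affinity than As, contrary to the simple trend — adding an electron to As's half-filled np³ subshell costs electron-pairing energy.
For reference (kJ/mol): O 141, As 78, Sn 107, Tl 19.
So from highest to lowest: O > Sn > As > Tl.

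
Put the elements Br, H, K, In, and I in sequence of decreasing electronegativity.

Br > I > H > In > K

Electronegativity increases across a period and decreases down a group, tracking effective nuclear charge and atomic size.
Here both period and group differ, so the two effects have to be weighed against each other.
In > K: the two effects oppose for this pair; the across-period effect wins (1.78 vs 0.82).
H > In: the two effects oppose for this pair; the down-group effect wins (2.20 vs 1.78).
I > H: period and group pull opposite ways; the across-period shift dominates (2.66 vs 2.20).
Br > I: they share group 17; the group trend gives Br the larger value.
Tabulated electronegativity (Pauling): H 2.20, K 0.82, Br 2.96, In 1.78, I 2.66.
So from highest to lowest: Br > I > H > In > K.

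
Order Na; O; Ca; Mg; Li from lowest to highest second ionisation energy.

Ca, Mg, O, Na, Li

IE_2 is the cost of taking one more electron from the +1 cation: Na⁺ is the bare [Ne] core; O⁺ still has 5 valence electrons; Ca⁺ still has 1 valence electron; Mg⁺ still has 1 valence electron; Li⁺ is the bare [He] core.
Pulling an electron out of a noble-gas core costs far more than removing a remaining valence electron, so Na and Li sit at the high end of IE_2.
Valence configurations: O⁺ [He]2s²2p³, Ca⁺ [Ar]4s¹, Mg⁺ [Ne]3s¹.
The numbers (kJ/mol): Na 4562, O 3388, Ca 1145, Mg 1451, Li 7298.
Overall IE_2 order: Ca < Mg < O < Na < Li.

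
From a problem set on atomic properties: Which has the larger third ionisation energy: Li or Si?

Li

IE_3 is the cost of taking one more electron from the +2 cation: Li²⁺ is already 1 electron into the core; Si²⁺ still has 2 valence electrons.
Core electrons are held far more tightly than valence electrons, so Li tops the IE_3 order.
Tabulated IE_3 (kJ/mol): Li 11815, Si 3232.
Putting it together, IE_3: Si < Li.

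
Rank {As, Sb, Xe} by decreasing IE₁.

Xe, As, Sb

Removing the outermost electron gets harder across a period and easier down a group.
These span different periods and groups, so the two trends combine.
As > Sb: As sits above Sb in group 15, so the down-group effect alone puts As higher.
Xe > As: period and group pull opposite ways; the across-period shift dominates (1170 vs 947 kJ/mol).
Tabulated first ionization energy (kJ/mol): As 947, Sb 831, Xe 1170.
So from highest to lowest: Xe > As > Sb.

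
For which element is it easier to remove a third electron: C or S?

IE_3 is the cost of taking one more electron from the +2 cation: C²⁺ still has 2 valence electrons; S²⁺ still has 4 valence electrons.
All are still removing valence electrons, so compare the +2 ions as you would atoms: IE_3 generally rises across a period (higher Z_eff) and falls down a group (larger shell), subject to the usual subshell exceptions.
Valence configurations: C²⁺ [He]2s², S²⁺ [Ne]3s²3p².
Approximate IE_3 values (kJ/mol): C 4620, S 3357.
Putting it together, IE_3: S < C.

S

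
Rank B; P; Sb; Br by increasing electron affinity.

B < P < Sb < Br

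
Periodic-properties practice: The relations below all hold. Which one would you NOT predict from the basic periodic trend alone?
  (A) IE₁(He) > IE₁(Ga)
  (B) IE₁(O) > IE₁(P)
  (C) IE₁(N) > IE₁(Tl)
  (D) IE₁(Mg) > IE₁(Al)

(D)

The general trend: IE₁ increases across a period and decreases down a group.
(A) He (period 1, group 18) vs Ga (period 4, group 13): the stated order agrees with the simple trend.
(B) O (period 2, group 16) vs P (period 3, group 15): the stated order agrees with the simple trend.
(C) N (period 2, group 15) vs Tl (period 6, group 13): the stated order agrees with the simple trend.
(D) Mg (period 3, group 2) vs Al (period 3, group 13): the stated order contradicts the simple trend.
The exception is (D): Al's single 3p electron is easier to remove than one from Mg's filled 3s².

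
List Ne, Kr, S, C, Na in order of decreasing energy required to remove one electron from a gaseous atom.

C is in period 2, group 14; Ne is in period 2, group 18; Na is in period 3, group 1; S is in period 3, group 16; Kr is in period 4, group 18.
Removing the outermost electron gets harder across a period and easier down a group.
These span different periods and groups, so the two trends combine.
S > Na: both are in period 3; the period trend gives S the larger value.
C > S: the two effects oppose for this pair; the down-group effect wins (1086 vs 1000 kJ/mol).
Kr > C: the two effects oppose for this pair; the across-period effect wins (1351 vs 1086 kJ/mol).
Ne > Kr: they share group 18; the group trend gives Ne the larger value.
Approximate values (kJ/mol): C 1086, Ne 2081, Na 496, S 1000, Kr 1351.
So from highest to lowest: Ne > Kr > C > S > Na.

Ne, Kr, C, S, Na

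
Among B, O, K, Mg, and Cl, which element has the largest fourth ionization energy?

IE_4 is the cost of taking one more electron from the +3 cation: B³⁺ is the bare [He] core; O³⁺ still has 3 valence electrons; K³⁺ is already 2 electrons into the core; Mg³⁺ is already 1 electron into the core; Cl³⁺ still has 4 valence electrons.
Usually core removal costs more than valence removal, but here the competition is close: a tightly held n=2 valence electron can cost more to remove than an n=3 core electron, so the actual values have to decide it.
Valence configurations: O³⁺ [He]2s²2p¹, Cl³⁺ [Ne]3s²3p².
Tabulated IE_4 (kJ/mol): B 25026, O 7469, K 5877, Mg 10543, Cl 5159.
Overall IE_4 order: Cl < K < O < Mg < B.

B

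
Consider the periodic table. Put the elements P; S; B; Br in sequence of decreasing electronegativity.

EN rises left→right (higher Z_eff, smaller atoms) and falls top→bottom (larger, more shielded atoms).
Neither a single period nor a single group — weigh both effects.
P > B: the two effects oppose for this pair; the across-period effect wins (2.19 vs 2.04).
S > P: S lies to the right of P in period 3, so the across-period effect alone puts S higher.
Br > S: the two effects oppose for this pair; the across-period effect wins (2.96 vs 2.58).
Tabulated electronegativity (Pauling): B 2.04, P 2.19, S 2.58, Br 2.96.
So from highest to lowest: Br > S > P > B.

Br > S > P > B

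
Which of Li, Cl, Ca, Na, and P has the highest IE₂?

IE_2 is the cost of taking one more electron from the +1 cation: Li⁺ is the bare [He] core; Cl⁺ still has 6 valence electrons; Ca⁺ still has 1 valence electron; Na⁺ is the bare [Ne] core; P⁺ still has 4 valence electrons.
Breaking into a closed-shell core is much more expensive than removing a leftover valence electron — Na and Li have the largest IE_2 here.
Valence configurations: Cl⁺ [Ne]3s²3p⁴, Ca⁺ [Ar]4s¹, P⁺ [Ne]3s²3p².
The numbers (kJ/mol): Li 7298, Cl 2298, Ca 1145, Na 4562, P 1907.
Hence IE_2: Ca < P < Cl < Na < Li.

Li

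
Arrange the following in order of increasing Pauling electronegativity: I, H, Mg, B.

Mg < B < H < I

H is in period 1, group 1; B is in period 2, group 13; Mg is in period 3, group 2; I is in period 5, group 17.
Electronegativity increases across a period and decreases down a group, tracking effective nuclear charge and atomic size.
Here both period and group differ, so the two effects have to be weighed against each other.
B > Mg: both effects reinforce here, so B is clearly the higher of the two.
H > B: the two effects oppose for this pair; the down-group effect wins (2.20 vs 2.04).
I > H: the two effects oppose for this pair; the across-period effect wins (2.66 vs 2.20).
Tabulated electronegativity (Pauling): H 2.20, B 2.04, Mg 1.31, I 2.66.
So from lowest to highest: Mg < B < H < I.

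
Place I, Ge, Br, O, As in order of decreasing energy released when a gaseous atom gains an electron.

Br > I > O > Ge > As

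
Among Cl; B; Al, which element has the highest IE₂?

B

After 1 electron has been removed, what remains? Cl⁺ still has 6 valence electrons; B⁺ still has 2 valence electrons; Al⁺ still has 2 valence electrons.
All are still removing valence electrons, so compare the +1 ions as you would atoms: IE_2 generally rises across a period (higher Z_eff) and falls down a group (larger shell), subject to the usual subshell exceptions.
Valence configurations: Cl⁺ [Ne]3s²3p⁴, B⁺ [He]2s², Al⁺ [Ne]3s².
Tabulated IE_2 (kJ/mol): Cl 2298, B 2427, Al 1817.
Hence IE_2: Al < Cl < B.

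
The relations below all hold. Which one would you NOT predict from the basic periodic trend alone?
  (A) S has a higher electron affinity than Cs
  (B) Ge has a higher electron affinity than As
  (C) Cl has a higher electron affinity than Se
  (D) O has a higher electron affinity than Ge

(B)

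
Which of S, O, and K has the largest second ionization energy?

O

The second ionization energy removes an electron from the +1 ion. For each element: S⁺ still has 5 valence electrons; O⁺ still has 5 valence electrons; K⁺ is the bare [Ar] core.
Usually core removal costs more than valence removal, but here the competition is close: a tightly held n=2 valence electron can cost more to remove than an n=3 core electron, so the actual values have to decide it.
Valence configurations: S⁺ [Ne]3s²3p³, O⁺ [He]2s²2p³.
Tabulated IE_2 (kJ/mol): S 2252, O 3388, K 3052.
Putting it together, IE_2: S < K < O.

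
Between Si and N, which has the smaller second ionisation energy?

Si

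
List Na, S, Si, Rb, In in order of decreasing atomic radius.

Rb, Na, In, Si, S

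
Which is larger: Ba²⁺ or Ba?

Forming Ba²⁺ removes 2 electrons from Ba. Fewer electrons for the same nuclear charge means less shielding and a higher Z_eff on the remaining electrons, and for main-group metals the entire outer shell is lost.
A cation is smaller than its parent atom: Ba²⁺ < Ba.

Ba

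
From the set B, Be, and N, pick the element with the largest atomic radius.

Be

Be is in period 2, group 2; B is in period 2, group 13; N is in period 2, group 15.
Radius decreases left→right (rising Z_eff, same n) and increases top→bottom (higher n).
All lie in period 2, so atomic radius increases right to left.
The largest atomic radius among these belongs to Be.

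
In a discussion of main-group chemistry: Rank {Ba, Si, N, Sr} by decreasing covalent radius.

Across a period the added protons contract the valence shell; down a group each new principal shell makes the atom larger.
Neither a single period nor a single group — weigh both effects.
Si > N: relative to N, both the across-period and down-group shifts push Si's atomic radius up.
Sr > Si: relative to Si, both the across-period and down-group shifts push Sr's atomic radius up.
Ba > Sr: they share group 2; the group trend gives Ba the larger value.
Tabulated atomic radius (pm): N 71, Si 116, Sr 185, Ba 196.
So from largest to smallest: Ba > Sr > Si > N.

Ba > Sr > Si > N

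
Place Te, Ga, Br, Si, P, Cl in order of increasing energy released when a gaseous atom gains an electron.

Si is in period 3, group 14; P is in period 3, group 15; Cl is in period 3, group 17; Ga is in period 4, group 13; Br is in period 4, group 17; Te is in period 5, group 16.
EA tends to increase across a period and decrease down a group, though the pattern is less regular than for IE or radius.
Neither a single period nor a single group — weigh both effects.
P > Ga: both effects reinforce here, so P is clearly the higher of the two.
Si > P: this pair runs against the simple trend — see the exception note.
Te > Si: period and group pull opposite ways; the across-period shift dominates (190 vs 134 kJ/mol).
Br > Te: relative to Te, both the across-period and down-group shifts push Br's electron affinity up.
Cl > Br: Cl sits above Br in group 17, so the down-group effect alone puts Cl higher.
Note the exception: Si has a higher electron affinity than P, contrary to the simple trend — adding an electron to P's half-filled 3p³ is unfavourable, so Si (3p²) has the more exothermic EA.
For reference (kJ/mol): Si 134, P 72, Cl 349, Ga 29, Br 325, Te 190.
So from lowest to highest: Ga < P < Si < Te < Br < Cl.

Ga, P, Si, Te, Br, Cl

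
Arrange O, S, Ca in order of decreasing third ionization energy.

O > Ca > S

The third ionization energy removes an electron from the +2 ion. For each element: O²⁺ still has 4 valence electrons; S²⁺ still has 4 valence electrons; Ca²⁺ is the bare [Ar] core.
Usually core removal costs more than valence removal, but here the competition is close: a tightly held n=2 valence electron can cost more to remove than an n=3 core electron, so the actual values have to decide it.
Valence configurations: O²⁺ [He]2s²2p², S²⁺ [Ne]3s²3p².
The numbers (kJ/mol): O 5300, S 3357, Ca 4912.
Putting it together, IE_3: S < Ca < O.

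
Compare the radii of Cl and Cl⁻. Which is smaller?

Cl

Forming Cl⁻ adds 1 electron to Cl. More electron–electron repulsion in the same shell, with unchanged nuclear charge, lets the cloud expand.
An anion is larger than its parent atom: Cl⁻ > Cl.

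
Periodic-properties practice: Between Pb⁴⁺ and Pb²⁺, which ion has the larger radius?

Pb²⁺

Both ions have Z = 82 protons, but Pb⁴⁺ has lost more electrons, so its remaining electrons feel a larger effective nuclear charge per electron and are pulled in more tightly.
Higher positive charge → smaller ion, so Pb²⁺ > Pb⁴⁺.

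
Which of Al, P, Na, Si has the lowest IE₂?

Si

Consider each +1 ion: Al⁺ still has 2 valence electrons; P⁺ still has 4 valence electrons; Na⁺ is the bare [Ne] core; Si⁺ still has 3 valence electrons.
Pulling an electron out of a noble-gas core costs far more than removing a remaining valence electron, so Na sits at the high end of IE_2.
Valence configurations: Al⁺ [Ne]3s², P⁺ [Ne]3s²3p², Si⁺ [Ne]3s²3p¹.
Si⁺ loses a lone 3p electron whereas Al⁺ must break into a filled 3s² pair, so IE_2(Al) > IE_2(Si) even though Si has the higher nuclear charge.
Tabulated IE_2 (kJ/mol): Al 1817, P 1907, Na 4562, Si 1577.
So the second ionization energies run Si < Al < P < Na.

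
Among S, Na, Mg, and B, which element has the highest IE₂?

Na

After 1 electron has been removed, what remains? S⁺ still has 5 valence electrons; Na⁺ is the bare [Ne] core; Mg⁺ still has 1 valence electron; B⁺ still has 2 valence electrons.
Pulling an electron out of a noble-gas core costs far more than removing a remaining valence electron, so Na sits at the high end of IE_2.
Valence configurations: S⁺ [Ne]3s²3p³, Mg⁺ [Ne]3s¹, B⁺ [He]2s².
The numbers (kJ/mol): S 2252, Na 4562, Mg 1451, B 2427.
So the second ionization energies run Mg < S < B < Na.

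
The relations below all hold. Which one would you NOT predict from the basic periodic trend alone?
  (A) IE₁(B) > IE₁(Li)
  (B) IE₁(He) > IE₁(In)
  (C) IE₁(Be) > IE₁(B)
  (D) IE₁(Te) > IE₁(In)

The general trend: IE₁ increases across a period and decreases down a group.
(A) B (period 2, group 13) vs Li (period 2, group 1): the stated order agrees with the simple trend.
(B) He (period 1, group 18) vs In (period 5, group 13): the stated order agrees with the simple trend.
(C) Be (period 2, group 2) vs B (period 2, group 13): the stated order contradicts the simple trend.
(D) Te (period 5, group 16) vs In (period 5, group 13): the stated order agrees with the simple trend.
The exception is (C): removing B's lone 2p electron is easier than breaking Be's filled 2s².

(C)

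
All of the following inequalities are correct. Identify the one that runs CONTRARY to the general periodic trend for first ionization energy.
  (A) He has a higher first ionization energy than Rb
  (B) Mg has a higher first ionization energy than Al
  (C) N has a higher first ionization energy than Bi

(B)

The general trend: first ionization energy increases across a period and decreases down a group.
(A) He (period 1, group 18) vs Rb (period 5, group 1): the stated order agrees with the simple trend.
(B) Mg (period 3, group 2) vs Al (period 3, group 13): the stated order contradicts the simple trend.
(C) N (period 2, group 15) vs Bi (period 6, group 15): the stated order agrees with the simple trend.
The exception is (B): Al's single 3p electron is easier to remove than one from Mg's filled 3s².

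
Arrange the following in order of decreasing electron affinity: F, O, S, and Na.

Electron affinity generally becomes more exothermic across a period toward the halogens and less exothermic down a group.
These span different periods and groups, so the two trends combine.
O > Na: both effects reinforce here, so O is clearly the higher of the two.
S > O: this pair runs against the simple trend — see the exception note.
F > S: relative to S, both the across-period and down-group shifts push F's electron affinity up.
Note the exception: S has a higher electron affinity than O, contrary to the simple trend — the compact 2p subshell of O repels the added electron more than S's larger 3p does.
Tabulated electron affinity (kJ/mol): O 141, F 328, Na 53, S 200.
So from highest to lowest: F > S > O > Na.

F > S > O > Na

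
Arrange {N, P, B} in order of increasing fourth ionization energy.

P, N, B

IE_4 is the cost of taking one more electron from the +3 cation: N³⁺ still has 2 valence electrons; P³⁺ still has 2 valence electrons; B³⁺ is the bare [He] core.
Pulling an electron out of a noble-gas core costs far more than removing a remaining valence electron, so B sits at the high end of IE_4.
Valence configurations: N³⁺ [He]2s², P³⁺ [Ne]3s².
Approximate IE_4 values (kJ/mol): N 7475, P 4964, B 25026.
So the fourth ionization energies run P < N < B.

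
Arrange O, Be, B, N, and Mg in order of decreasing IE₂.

O > N > B > Be > Mg

Consider each +1 ion: O⁺ still has 5 valence electrons; Be⁺ still has 1 valence electron; B⁺ still has 2 valence electrons; N⁺ still has 4 valence electrons; Mg⁺ still has 1 valence electron.
All are still removing valence electrons, so compare the +1 ions as you would atoms: IE_2 generally rises across a period (higher Z_eff) and falls down a group (larger shell), subject to the usual subshell exceptions.
Valence configurations: O⁺ [He]2s²2p³, Be⁺ [He]2s¹, B⁺ [He]2s², N⁺ [He]2s²2p², Mg⁺ [Ne]3s¹.
The numbers (kJ/mol): O 3388, Be 1757, B 2427, N 2856, Mg 1451.
Putting it together, IE_2: Mg < Be < B < N < O.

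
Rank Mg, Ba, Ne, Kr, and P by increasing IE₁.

Ne is in period 2, group 18; Mg is in period 3, group 2; P is in period 3, group 15; Kr is in period 4, group 18; Ba is in period 6, group 2.
Across a period the outer electron is held more tightly (higher IE₁); down a group it sits in a higher shell, more shielded, and comes off more easily.
Here both period and group differ, so the two effects have to be weighed against each other.
Mg > Ba: they share group 2; the group trend gives Mg the larger value.
P > Mg: both are in period 3; the period trend gives P the larger value.
Kr > P: period and group pull opposite ways; the across-period shift dominates (1351 vs 1012 kJ/mol).
Ne > Kr: Ne sits above Kr in group 18, so the down-group effect alone puts Ne higher.
For reference (kJ/mol): Ne 2081, Mg 738, P 1012, Kr 1351, Ba 503.
So from lowest to highest: Ba < Mg < P < Kr < Ne.

Ba < Mg < P < Kr < Ne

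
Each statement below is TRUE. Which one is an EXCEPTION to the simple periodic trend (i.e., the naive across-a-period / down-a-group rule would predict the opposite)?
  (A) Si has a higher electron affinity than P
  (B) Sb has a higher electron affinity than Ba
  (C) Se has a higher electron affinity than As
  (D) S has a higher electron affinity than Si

(A)

The general trend: electron affinity increases across a period and decreases down a group.
(A) Si (period 3, group 14) vs P (period 3, group 15): the stated order contradicts the simple trend.
(B) Sb (period 5, group 15) vs Ba (period 6, group 2): the stated order agrees with the simple trend.
(C) Se (period 4, group 16) vs As (period 4, group 15): the stated order agrees with the simple trend.
(D) S (period 3, group 16) vs Si (period 3, group 14): the stated order agrees with the simple trend.
The exception is (A): adding an electron to P's half-filled 3p³ is unfavourable, so Si (3p²) has the more exothermic EA.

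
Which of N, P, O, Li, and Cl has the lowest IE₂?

Consider each +1 ion: N⁺ still has 4 valence electrons; P⁺ still has 4 valence electrons; O⁺ still has 5 valence electrons; Li⁺ is the bare [He] core; Cl⁺ still has 6 valence electrons.
Core electrons are held far more tightly than valence electrons, so Li tops the IE_2 order.
Valence configurations: N⁺ [He]2s²2p², P⁺ [Ne]3s²3p², O⁺ [He]2s²2p³, Cl⁺ [Ne]3s²3p⁴.
The numbers (kJ/mol): N 2856, P 1907, O 3388, Li 7298, Cl 2298.
Putting it together, IE_2: P < Cl < N < O < Li.

P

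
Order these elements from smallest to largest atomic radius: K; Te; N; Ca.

N < Te < Ca < K

Radius decreases left→right (rising Z_eff, same n) and increases top→bottom (higher n).
Neither a single period nor a single group — weigh both effects.
Te > N: period and group pull opposite ways; the down-group shift dominates (136 vs 71 pm).
Ca > Te: period and group pull opposite ways; the across-period shift dominates (171 vs 136 pm).
K > Ca: both are in period 4; the period trend gives K the larger value.
Approximate values (pm): N 71, K 196, Ca 171, Te 136.
So from smallest to largest: N < Te < Ca < K.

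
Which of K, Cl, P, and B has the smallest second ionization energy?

P

The second ionization energy removes an electron from the +1 ion. For each element: K⁺ is the bare [Ar] core; Cl⁺ still has 6 valence electrons; P⁺ still has 4 valence electrons; B⁺ still has 2 valence electrons.
Pulling an electron out of a noble-gas core costs far more than removing a remaining valence electron, so K sits at the high end of IE_2.
Valence configurations: Cl⁺ [Ne]3s²3p⁴, P⁺ [Ne]3s²3p², B⁺ [He]2s².
The numbers (kJ/mol): K 3052, Cl 2298, P 1907, B 2427.
Putting it together, IE_2: P < Cl < B < K.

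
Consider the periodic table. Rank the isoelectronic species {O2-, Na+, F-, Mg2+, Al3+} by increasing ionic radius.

All of these have 10 electrons, so size is governed by nuclear charge alone: the more protons, the stronger the pull on the same electron cloud, and the smaller the ion.
Nuclear charges: Al3+ (Z=13), Mg2+ (Z=12), Na+ (Z=11), F- (Z=9), O2- (Z=8).
Smallest to largest: Al3+ < Mg2+ < Na+ < F- < O2-.

Al3+ < Mg2+ < Na+ < F- < O2-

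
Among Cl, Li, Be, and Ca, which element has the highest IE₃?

Be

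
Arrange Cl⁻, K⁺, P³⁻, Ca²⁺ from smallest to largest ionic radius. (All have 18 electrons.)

Ca²⁺ < K⁺ < Cl⁻ < P³⁻

All of these have 18 electrons, so size is governed by nuclear charge alone: the more protons, the stronger the pull on the same electron cloud, and the smaller the ion.
Nuclear charges: Ca²⁺ (Z=20), K⁺ (Z=19), Cl⁻ (Z=17), P³⁻ (Z=15).
Smallest to largest: Ca²⁺ < K⁺ < Cl⁻ < P³⁻.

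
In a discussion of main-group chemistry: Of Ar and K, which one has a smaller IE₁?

Ar is in period 3, group 18; K is in period 4, group 1.
First ionization energy rises across a period (greater Z_eff holds electrons more tightly) and falls down a group (valence electrons are farther from the nucleus).
These span different periods and groups, so the two trends combine.
Ar > K: both effects reinforce here, so Ar is clearly the higher of the two.
For reference (kJ/mol): Ar 1521, K 419.
So K has the smaller IE₁ (K < Ar).

K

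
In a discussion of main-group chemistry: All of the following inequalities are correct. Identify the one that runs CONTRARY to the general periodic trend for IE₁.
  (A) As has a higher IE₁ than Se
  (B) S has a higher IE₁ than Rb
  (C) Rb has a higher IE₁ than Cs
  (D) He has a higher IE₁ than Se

The general trend: IE₁ increases across a period and decreases down a group.
(A) As (period 4, group 15) vs Se (period 4, group 16): the stated order contradicts the simple trend.
(B) S (period 3, group 16) vs Rb (period 5, group 1): the stated order agrees with the simple trend.
(C) Rb (period 5, group 1) vs Cs (period 6, group 1): the stated order agrees with the simple trend.
(D) He (period 1, group 18) vs Se (period 4, group 16): the stated order agrees with the simple trend.
The exception is (A): Se (4p⁴) ionizes more easily than half-filled As (4p³).

(A)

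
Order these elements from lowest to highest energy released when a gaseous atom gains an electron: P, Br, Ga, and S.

P is in period 3, group 15; S is in period 3, group 16; Ga is in period 4, group 13; Br is in period 4, group 17.
Atoms with high Z_eff and room in the valence shell (especially the halogens) have the most exothermic electron affinities.
Here both period and group differ, so the two effects have to be weighed against each other.
P > Ga: relative to Ga, both the across-period and down-group shifts push P's electron affinity up.
S > P: both are in period 3; the period trend gives S the larger value.
Br > S: period and group pull opposite ways; the across-period shift dominates (325 vs 200 kJ/mol).
Tabulated electron affinity (kJ/mol): P 72, S 200, Ga 29, Br 325.
So from lowest to highest: Ga < P < S < Br.

Ga < P < S < Br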